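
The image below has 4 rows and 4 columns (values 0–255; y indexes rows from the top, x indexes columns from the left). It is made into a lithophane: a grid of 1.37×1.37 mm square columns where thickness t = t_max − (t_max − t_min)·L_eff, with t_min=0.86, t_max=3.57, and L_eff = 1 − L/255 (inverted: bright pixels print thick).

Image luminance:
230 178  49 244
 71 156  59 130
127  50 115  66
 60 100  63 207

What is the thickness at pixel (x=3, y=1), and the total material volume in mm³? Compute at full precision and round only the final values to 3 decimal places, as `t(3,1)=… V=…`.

t(3,1)=2.242 V=63.825

span = t_max - t_min = 3.57 - 0.86 = 2.710
L(3,1) = 130, L_eff = 1 - 130/255 = 0.490196 (inverted)
t(3,1) = 3.57 - 2.710·0.490196 = 2.242
Σt over all 4·4 pixels = 57809/1700 ≈ 34.0052941
V = pitch²·Σt = 1.37²·57809/1700 = 63.825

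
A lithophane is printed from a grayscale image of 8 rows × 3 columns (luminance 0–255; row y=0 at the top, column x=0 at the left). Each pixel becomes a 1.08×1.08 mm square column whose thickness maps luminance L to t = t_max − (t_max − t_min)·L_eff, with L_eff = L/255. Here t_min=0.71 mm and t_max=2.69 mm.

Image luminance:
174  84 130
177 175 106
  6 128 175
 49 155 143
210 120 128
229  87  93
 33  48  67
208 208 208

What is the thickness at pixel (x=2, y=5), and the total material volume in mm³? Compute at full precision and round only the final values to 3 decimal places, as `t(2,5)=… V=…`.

t(2,5)=1.968 V=46.856

span = t_max - t_min = 2.69 - 0.71 = 1.980
L(2,5) = 93, L_eff = 93/255 = 0.364706
t(2,5) = 2.69 - 1.980·0.364706 = 1.968
Σt over all 8·3 pixels = 170727/4250 ≈ 40.1710588
V = pitch²·Σt = 1.08²·170727/4250 = 46.856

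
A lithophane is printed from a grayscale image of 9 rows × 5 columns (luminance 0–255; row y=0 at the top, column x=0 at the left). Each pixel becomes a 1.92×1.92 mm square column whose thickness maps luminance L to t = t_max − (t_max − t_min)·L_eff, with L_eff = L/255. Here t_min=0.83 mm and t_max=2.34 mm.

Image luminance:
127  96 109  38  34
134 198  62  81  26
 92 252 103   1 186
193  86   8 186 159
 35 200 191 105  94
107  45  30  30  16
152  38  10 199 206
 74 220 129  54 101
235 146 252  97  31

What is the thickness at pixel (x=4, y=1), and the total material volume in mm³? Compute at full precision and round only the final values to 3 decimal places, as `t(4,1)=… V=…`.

t(4,1)=2.186 V=279.730

span = t_max - t_min = 2.34 - 0.83 = 1.510
L(4,1) = 26, L_eff = 26/255 = 0.101961
t(4,1) = 2.34 - 1.510·0.101961 = 2.186
Σt over all 9·5 pixels = 322497/4250 ≈ 75.8816471
V = pitch²·Σt = 1.92²·322497/4250 = 279.730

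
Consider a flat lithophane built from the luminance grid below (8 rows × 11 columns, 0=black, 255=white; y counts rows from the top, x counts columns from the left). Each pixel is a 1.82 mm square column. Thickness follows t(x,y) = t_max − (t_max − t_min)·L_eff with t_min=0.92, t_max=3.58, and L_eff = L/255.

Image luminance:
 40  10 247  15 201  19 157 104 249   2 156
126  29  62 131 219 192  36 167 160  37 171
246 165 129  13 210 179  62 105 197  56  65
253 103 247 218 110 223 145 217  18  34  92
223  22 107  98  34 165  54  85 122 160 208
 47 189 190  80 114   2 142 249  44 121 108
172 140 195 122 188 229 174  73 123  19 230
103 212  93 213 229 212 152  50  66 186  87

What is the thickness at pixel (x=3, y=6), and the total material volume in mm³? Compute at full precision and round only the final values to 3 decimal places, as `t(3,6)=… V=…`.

span = t_max - t_min = 3.58 - 0.92 = 2.660
L(3,6) = 122, L_eff = 122/255 = 0.478431
t(3,6) = 3.58 - 2.660·0.478431 = 2.307
Σt over all 8·11 pixels = 2494043/12750 ≈ 195.6112157
V = pitch²·Σt = 1.82²·2494043/12750 = 647.943

t(3,6)=2.307 V=647.943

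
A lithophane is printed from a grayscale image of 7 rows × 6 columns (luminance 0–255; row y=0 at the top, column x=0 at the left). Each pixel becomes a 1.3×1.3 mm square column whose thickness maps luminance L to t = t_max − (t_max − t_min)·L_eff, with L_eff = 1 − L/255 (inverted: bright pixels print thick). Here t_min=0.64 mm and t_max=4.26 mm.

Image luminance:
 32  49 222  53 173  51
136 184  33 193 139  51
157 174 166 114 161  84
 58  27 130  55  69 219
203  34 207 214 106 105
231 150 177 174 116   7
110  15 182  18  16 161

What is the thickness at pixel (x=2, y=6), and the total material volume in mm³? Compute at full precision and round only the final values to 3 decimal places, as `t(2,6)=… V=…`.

span = t_max - t_min = 4.26 - 0.64 = 3.620
L(2,6) = 182, L_eff = 1 - 182/255 = 0.286275 (inverted)
t(2,6) = 4.26 - 3.620·0.286275 = 3.224
Σt over all 7·6 pixels = 206626/2125 ≈ 97.2357647
V = pitch²·Σt = 1.3²·206626/2125 = 164.328

t(2,6)=3.224 V=164.328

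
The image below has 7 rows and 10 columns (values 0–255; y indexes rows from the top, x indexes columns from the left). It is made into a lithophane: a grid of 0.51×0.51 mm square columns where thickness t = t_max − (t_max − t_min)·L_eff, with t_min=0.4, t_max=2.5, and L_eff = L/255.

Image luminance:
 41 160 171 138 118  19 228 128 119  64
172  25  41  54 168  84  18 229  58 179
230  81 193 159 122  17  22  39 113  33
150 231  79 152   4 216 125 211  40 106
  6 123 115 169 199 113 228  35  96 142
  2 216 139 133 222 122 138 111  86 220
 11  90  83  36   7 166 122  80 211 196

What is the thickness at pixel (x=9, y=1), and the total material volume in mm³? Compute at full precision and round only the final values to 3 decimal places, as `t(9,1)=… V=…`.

span = t_max - t_min = 2.5 - 0.4 = 2.100
L(9,1) = 179, L_eff = 179/255 = 0.701961
t(9,1) = 2.5 - 2.100·0.701961 = 1.026
Σt over all 7·10 pixels = 45836/425 ≈ 107.8494118
V = pitch²·Σt = 0.51²·45836/425 = 28.052

t(9,1)=1.026 V=28.052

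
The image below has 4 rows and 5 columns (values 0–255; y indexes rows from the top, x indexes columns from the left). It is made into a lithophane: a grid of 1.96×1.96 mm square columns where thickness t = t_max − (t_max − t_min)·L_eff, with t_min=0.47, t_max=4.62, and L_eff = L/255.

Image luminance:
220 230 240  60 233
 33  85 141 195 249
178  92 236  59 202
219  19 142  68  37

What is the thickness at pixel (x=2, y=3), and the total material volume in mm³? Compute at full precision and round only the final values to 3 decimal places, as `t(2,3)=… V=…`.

t(2,3)=2.309 V=171.280

span = t_max - t_min = 4.62 - 0.47 = 4.150
L(2,3) = 142, L_eff = 142/255 = 0.556863
t(2,3) = 4.62 - 4.150·0.556863 = 2.309
Σt over all 4·5 pixels = 113693/2550 ≈ 44.5854902
V = pitch²·Σt = 1.96²·113693/2550 = 171.280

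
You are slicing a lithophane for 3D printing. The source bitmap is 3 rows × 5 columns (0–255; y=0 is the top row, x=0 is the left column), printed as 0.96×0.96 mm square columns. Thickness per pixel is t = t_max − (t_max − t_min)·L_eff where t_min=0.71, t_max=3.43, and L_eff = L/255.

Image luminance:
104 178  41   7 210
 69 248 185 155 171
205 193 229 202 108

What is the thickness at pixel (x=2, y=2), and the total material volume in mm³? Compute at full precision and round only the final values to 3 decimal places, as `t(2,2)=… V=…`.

t(2,2)=0.987 V=24.757

span = t_max - t_min = 3.43 - 0.71 = 2.720
L(2,2) = 229, L_eff = 229/255 = 0.898039
t(2,2) = 3.43 - 2.720·0.898039 = 0.987
Σt over all 3·5 pixels = 8059/300 ≈ 26.8633333
V = pitch²·Σt = 0.96²·8059/300 = 24.757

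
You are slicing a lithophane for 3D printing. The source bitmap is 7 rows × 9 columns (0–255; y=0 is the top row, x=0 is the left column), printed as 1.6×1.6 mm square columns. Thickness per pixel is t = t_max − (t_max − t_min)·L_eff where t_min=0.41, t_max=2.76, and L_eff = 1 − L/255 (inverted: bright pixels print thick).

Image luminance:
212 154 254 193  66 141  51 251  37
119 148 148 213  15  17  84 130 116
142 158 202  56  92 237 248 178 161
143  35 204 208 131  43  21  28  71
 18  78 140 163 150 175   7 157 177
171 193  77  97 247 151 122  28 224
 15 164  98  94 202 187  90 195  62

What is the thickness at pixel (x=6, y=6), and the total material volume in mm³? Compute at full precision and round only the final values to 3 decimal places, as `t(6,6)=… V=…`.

t(6,6)=1.239 V=259.321

span = t_max - t_min = 2.76 - 0.41 = 2.350
L(6,6) = 90, L_eff = 1 - 90/255 = 0.647059 (inverted)
t(6,6) = 2.76 - 2.350·0.647059 = 1.239
Σt over all 7·9 pixels = 129154/1275 ≈ 101.2972549
V = pitch²·Σt = 1.6²·129154/1275 = 259.321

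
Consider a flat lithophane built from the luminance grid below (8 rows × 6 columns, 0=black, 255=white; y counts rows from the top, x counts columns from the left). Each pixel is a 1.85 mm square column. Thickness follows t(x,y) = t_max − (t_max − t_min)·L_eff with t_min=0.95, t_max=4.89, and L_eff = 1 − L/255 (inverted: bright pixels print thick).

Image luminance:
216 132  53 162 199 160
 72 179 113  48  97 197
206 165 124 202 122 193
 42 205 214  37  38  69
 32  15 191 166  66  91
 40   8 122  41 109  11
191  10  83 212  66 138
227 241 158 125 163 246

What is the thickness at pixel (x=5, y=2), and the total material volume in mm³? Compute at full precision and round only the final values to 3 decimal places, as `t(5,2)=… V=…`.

span = t_max - t_min = 4.89 - 0.95 = 3.940
L(5,2) = 193, L_eff = 1 - 193/255 = 0.243137 (inverted)
t(5,2) = 4.89 - 3.940·0.243137 = 3.932
Σt over all 8·6 pixels = 587603/4250 ≈ 138.2595294
V = pitch²·Σt = 1.85²·587603/4250 = 473.193

t(5,2)=3.932 V=473.193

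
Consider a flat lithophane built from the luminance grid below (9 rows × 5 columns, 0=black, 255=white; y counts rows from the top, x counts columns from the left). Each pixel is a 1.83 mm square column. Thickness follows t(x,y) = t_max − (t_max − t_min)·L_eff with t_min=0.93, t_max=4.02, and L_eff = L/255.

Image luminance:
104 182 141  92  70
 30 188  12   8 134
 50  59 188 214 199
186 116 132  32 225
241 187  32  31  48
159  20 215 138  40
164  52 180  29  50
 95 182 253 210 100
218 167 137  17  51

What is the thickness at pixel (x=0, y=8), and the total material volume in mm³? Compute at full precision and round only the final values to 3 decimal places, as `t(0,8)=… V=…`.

t(0,8)=1.378 V=387.573

span = t_max - t_min = 4.02 - 0.93 = 3.090
L(0,8) = 218, L_eff = 218/255 = 0.854902
t(0,8) = 4.02 - 3.090·0.854902 = 1.378
Σt over all 9·5 pixels = 245929/2125 ≈ 115.7312941
V = pitch²·Σt = 1.83²·245929/2125 = 387.573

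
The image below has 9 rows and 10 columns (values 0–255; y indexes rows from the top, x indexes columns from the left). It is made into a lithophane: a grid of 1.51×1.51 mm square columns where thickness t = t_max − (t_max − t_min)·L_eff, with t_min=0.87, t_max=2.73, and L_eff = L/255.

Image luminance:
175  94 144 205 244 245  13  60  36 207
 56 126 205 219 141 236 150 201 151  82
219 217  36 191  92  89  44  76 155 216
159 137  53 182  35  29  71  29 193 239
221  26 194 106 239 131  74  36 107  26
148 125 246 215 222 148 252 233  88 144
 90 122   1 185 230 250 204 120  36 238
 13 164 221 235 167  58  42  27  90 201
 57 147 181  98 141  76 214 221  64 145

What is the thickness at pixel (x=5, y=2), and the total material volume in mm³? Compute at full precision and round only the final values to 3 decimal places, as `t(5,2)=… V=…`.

span = t_max - t_min = 2.73 - 0.87 = 1.860
L(5,2) = 89, L_eff = 89/255 = 0.349020
t(5,2) = 2.73 - 1.860·0.349020 = 2.081
Σt over all 9·10 pixels = 328812/2125 ≈ 154.7350588
V = pitch²·Σt = 1.51²·328812/2125 = 352.811

t(5,2)=2.081 V=352.811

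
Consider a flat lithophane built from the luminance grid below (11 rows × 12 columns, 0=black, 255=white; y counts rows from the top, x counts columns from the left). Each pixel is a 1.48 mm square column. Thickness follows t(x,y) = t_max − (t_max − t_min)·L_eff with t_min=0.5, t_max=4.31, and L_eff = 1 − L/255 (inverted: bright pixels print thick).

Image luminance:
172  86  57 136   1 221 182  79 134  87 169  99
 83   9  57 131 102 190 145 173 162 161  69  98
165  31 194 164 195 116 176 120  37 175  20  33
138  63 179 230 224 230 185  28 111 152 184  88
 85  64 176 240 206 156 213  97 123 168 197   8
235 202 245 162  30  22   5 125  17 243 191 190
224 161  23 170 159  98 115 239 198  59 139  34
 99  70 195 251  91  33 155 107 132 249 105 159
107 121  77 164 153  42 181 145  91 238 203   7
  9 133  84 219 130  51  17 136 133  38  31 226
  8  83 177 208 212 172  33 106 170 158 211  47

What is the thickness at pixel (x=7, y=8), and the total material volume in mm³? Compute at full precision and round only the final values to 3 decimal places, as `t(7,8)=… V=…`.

t(7,8)=2.666 V=701.812

span = t_max - t_min = 4.31 - 0.5 = 3.810
L(7,8) = 145, L_eff = 1 - 145/255 = 0.431373 (inverted)
t(7,8) = 4.31 - 3.810·0.431373 = 2.666
Σt over all 11·12 pixels = 2723429/8500 ≈ 320.4034118
V = pitch²·Σt = 1.48²·2723429/8500 = 701.812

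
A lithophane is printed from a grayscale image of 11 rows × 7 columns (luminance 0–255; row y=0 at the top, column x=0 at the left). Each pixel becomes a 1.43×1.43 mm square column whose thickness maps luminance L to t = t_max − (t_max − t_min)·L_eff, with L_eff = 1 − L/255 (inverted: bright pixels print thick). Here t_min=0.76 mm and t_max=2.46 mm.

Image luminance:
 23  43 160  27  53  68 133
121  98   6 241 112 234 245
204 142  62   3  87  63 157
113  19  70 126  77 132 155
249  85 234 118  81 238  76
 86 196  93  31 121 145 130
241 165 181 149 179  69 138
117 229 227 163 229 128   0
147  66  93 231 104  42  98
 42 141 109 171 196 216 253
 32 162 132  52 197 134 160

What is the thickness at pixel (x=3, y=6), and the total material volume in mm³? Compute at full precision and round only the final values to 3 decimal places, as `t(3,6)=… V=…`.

span = t_max - t_min = 2.46 - 0.76 = 1.700
L(3,6) = 149, L_eff = 1 - 149/255 = 0.415686 (inverted)
t(3,6) = 2.46 - 1.700·0.415686 = 1.753
Σt over all 11·7 pixels = 9314/75 ≈ 124.1866667
V = pitch²·Σt = 1.43²·9314/75 = 253.949

t(3,6)=1.753 V=253.949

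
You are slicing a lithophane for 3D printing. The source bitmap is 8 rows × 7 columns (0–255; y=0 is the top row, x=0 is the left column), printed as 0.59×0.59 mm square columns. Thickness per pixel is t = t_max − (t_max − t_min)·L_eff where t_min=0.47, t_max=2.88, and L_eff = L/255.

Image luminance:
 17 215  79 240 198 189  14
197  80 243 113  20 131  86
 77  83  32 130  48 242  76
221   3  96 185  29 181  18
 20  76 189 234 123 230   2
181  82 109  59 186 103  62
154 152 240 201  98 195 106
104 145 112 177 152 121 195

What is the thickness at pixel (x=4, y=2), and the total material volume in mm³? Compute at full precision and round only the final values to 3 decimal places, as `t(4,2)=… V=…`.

span = t_max - t_min = 2.88 - 0.47 = 2.410
L(4,2) = 48, L_eff = 48/255 = 0.188235
t(4,2) = 2.88 - 2.410·0.188235 = 2.426
Σt over all 8·7 pixels = 2413349/25500 ≈ 94.6411373
V = pitch²·Σt = 0.59²·2413349/25500 = 32.945

t(4,2)=2.426 V=32.945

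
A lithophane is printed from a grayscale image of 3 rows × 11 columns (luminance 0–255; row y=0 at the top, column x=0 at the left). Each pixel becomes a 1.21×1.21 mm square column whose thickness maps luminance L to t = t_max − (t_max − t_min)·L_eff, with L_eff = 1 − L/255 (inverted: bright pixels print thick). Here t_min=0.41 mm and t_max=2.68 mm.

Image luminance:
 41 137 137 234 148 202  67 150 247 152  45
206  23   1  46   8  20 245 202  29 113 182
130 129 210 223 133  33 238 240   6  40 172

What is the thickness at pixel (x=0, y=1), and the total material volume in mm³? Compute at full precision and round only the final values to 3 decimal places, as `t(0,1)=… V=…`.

span = t_max - t_min = 2.68 - 0.41 = 2.270
L(0,1) = 206, L_eff = 1 - 206/255 = 0.192157 (inverted)
t(0,1) = 2.68 - 2.270·0.192157 = 2.244
Σt over all 3·11 pixels = 647959/12750 ≈ 50.8203137
V = pitch²·Σt = 1.21²·647959/12750 = 74.406

t(0,1)=2.244 V=74.406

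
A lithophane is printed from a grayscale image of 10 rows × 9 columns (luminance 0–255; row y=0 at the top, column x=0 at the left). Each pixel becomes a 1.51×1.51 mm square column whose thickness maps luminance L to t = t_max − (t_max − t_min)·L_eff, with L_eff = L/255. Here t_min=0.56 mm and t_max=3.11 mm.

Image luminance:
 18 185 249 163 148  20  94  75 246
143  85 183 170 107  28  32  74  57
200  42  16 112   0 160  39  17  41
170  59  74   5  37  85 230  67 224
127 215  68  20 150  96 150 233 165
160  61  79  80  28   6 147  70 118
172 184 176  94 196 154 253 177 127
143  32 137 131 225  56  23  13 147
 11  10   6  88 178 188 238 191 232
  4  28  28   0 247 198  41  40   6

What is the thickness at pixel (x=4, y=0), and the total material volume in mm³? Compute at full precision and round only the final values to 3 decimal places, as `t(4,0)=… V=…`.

span = t_max - t_min = 3.11 - 0.56 = 2.550
L(4,0) = 148, L_eff = 148/255 = 0.580392
t(4,0) = 3.11 - 2.550·0.580392 = 1.630
Σt over all 10·9 pixels = 181.88
V = pitch²·Σt = 1.51²·181.88 = 414.705

t(4,0)=1.630 V=414.705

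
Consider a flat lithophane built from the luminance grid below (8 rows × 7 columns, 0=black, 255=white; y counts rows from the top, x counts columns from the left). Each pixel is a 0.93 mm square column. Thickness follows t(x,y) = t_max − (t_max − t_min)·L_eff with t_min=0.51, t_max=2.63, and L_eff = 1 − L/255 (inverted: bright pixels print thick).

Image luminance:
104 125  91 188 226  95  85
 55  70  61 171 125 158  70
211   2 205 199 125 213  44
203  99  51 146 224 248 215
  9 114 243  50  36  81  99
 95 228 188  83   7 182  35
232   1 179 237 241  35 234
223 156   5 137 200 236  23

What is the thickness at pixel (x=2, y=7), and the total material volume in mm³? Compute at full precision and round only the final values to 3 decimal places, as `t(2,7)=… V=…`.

span = t_max - t_min = 2.63 - 0.51 = 2.120
L(2,7) = 5, L_eff = 1 - 5/255 = 0.980392 (inverted)
t(2,7) = 2.63 - 2.120·0.980392 = 0.552
Σt over all 8·7 pixels = 191388/2125 ≈ 90.0649412
V = pitch²·Σt = 0.93²·191388/2125 = 77.897

t(2,7)=0.552 V=77.897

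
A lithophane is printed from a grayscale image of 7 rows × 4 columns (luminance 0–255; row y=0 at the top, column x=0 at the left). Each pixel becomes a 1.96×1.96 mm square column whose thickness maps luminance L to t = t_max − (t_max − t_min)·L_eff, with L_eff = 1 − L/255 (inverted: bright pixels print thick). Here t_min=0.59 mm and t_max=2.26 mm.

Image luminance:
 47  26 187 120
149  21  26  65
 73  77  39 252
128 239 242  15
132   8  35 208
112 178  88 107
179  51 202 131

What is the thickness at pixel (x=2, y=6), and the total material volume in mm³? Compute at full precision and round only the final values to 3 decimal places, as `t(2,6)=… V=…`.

t(2,6)=1.913 V=142.386

span = t_max - t_min = 2.26 - 0.59 = 1.670
L(2,6) = 202, L_eff = 1 - 202/255 = 0.207843 (inverted)
t(2,6) = 2.26 - 1.670·0.207843 = 1.913
Σt over all 7·4 pixels = 945139/25500 ≈ 37.0642745
V = pitch²·Σt = 1.96²·945139/25500 = 142.386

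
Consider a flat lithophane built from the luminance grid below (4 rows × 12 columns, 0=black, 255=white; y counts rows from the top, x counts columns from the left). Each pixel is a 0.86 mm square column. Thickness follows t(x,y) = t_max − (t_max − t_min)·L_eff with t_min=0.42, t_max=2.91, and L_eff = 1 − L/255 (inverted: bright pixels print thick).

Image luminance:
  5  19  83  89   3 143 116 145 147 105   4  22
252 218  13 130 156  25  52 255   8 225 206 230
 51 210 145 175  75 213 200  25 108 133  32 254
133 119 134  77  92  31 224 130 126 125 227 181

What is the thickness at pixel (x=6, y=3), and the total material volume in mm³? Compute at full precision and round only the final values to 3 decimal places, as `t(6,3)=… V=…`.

span = t_max - t_min = 2.91 - 0.42 = 2.490
L(6,3) = 224, L_eff = 1 - 224/255 = 0.121569 (inverted)
t(6,3) = 2.91 - 2.490·0.121569 = 2.607
Σt over all 4·12 pixels = 658653/8500 ≈ 77.4885882
V = pitch²·Σt = 0.86²·658653/8500 = 57.311

t(6,3)=2.607 V=57.311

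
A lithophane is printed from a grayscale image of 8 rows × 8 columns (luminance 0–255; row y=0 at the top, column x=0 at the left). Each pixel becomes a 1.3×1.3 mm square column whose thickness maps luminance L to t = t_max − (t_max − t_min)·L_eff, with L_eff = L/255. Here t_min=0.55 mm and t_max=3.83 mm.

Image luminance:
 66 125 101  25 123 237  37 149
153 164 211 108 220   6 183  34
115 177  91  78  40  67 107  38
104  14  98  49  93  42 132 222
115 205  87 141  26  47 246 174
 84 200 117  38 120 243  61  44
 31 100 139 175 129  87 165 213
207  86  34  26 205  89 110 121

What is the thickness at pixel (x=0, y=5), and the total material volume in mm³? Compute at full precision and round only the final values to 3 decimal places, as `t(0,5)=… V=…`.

t(0,5)=2.750 V=256.130

span = t_max - t_min = 3.83 - 0.55 = 3.280
L(0,5) = 84, L_eff = 84/255 = 0.329412
t(0,5) = 3.83 - 3.280·0.329412 = 2.750
Σt over all 8·8 pixels = 966172/6375 ≈ 151.5563922
V = pitch²·Σt = 1.3²·966172/6375 = 256.130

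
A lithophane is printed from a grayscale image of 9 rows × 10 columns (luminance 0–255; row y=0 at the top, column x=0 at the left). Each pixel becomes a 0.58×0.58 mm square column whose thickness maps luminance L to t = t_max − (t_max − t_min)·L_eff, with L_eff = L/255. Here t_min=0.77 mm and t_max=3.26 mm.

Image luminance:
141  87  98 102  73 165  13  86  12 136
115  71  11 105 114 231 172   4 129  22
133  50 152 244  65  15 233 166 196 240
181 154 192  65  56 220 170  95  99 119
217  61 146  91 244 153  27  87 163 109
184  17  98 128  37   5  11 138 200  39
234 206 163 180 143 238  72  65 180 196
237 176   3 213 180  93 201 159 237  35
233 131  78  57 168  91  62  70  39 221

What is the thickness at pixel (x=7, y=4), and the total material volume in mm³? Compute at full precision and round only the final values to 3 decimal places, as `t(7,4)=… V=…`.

span = t_max - t_min = 3.26 - 0.77 = 2.490
L(7,4) = 87, L_eff = 87/255 = 0.341176
t(7,4) = 3.26 - 2.490·0.341176 = 2.410
Σt over all 9·10 pixels = 390079/2125 ≈ 183.5665882
V = pitch²·Σt = 0.58²·390079/2125 = 61.752

t(7,4)=2.410 V=61.752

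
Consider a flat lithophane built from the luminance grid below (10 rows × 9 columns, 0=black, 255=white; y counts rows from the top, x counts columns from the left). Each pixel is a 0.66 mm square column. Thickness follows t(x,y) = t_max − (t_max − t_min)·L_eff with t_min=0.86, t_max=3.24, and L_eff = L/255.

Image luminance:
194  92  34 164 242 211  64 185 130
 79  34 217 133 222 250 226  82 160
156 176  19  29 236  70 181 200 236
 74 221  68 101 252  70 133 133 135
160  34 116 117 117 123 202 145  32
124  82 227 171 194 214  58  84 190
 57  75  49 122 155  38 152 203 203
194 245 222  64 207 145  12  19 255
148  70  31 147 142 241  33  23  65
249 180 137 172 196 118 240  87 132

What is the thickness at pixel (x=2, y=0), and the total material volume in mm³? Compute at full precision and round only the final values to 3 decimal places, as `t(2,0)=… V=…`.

t(2,0)=2.923 V=76.498

span = t_max - t_min = 3.24 - 0.86 = 2.380
L(2,0) = 34, L_eff = 34/255 = 0.133333
t(2,0) = 3.24 - 2.380·0.133333 = 2.923
Σt over all 10·9 pixels = 131711/750 ≈ 175.6146667
V = pitch²·Σt = 0.66²·131711/750 = 76.498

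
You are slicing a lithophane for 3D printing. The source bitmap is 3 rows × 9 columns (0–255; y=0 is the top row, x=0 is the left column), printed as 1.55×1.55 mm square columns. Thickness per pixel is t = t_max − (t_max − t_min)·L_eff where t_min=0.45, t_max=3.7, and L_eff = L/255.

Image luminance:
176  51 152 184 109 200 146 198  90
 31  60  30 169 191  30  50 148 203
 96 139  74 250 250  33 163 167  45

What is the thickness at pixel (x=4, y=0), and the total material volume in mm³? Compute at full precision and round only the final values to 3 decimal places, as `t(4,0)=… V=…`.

t(4,0)=2.311 V=134.830

span = t_max - t_min = 3.7 - 0.45 = 3.250
L(4,0) = 109, L_eff = 109/255 = 0.427451
t(4,0) = 3.7 - 3.250·0.427451 = 2.311
Σt over all 3·9 pixels = 19081/340 ≈ 56.1205882
V = pitch²·Σt = 1.55²·19081/340 = 134.830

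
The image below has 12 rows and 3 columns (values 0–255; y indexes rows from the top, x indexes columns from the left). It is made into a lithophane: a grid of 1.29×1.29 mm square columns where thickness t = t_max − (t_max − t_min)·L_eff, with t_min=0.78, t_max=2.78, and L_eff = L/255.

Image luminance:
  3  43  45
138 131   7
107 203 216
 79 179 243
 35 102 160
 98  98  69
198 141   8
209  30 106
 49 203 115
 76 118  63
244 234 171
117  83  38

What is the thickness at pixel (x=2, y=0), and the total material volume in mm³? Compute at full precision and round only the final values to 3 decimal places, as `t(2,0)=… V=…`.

t(2,0)=2.427 V=112.261

span = t_max - t_min = 2.78 - 0.78 = 2.000
L(2,0) = 45, L_eff = 45/255 = 0.176471
t(2,0) = 2.78 - 2.000·0.176471 = 2.427
Σt over all 12·3 pixels = 86012/1275 ≈ 67.4603922
V = pitch²·Σt = 1.29²·86012/1275 = 112.261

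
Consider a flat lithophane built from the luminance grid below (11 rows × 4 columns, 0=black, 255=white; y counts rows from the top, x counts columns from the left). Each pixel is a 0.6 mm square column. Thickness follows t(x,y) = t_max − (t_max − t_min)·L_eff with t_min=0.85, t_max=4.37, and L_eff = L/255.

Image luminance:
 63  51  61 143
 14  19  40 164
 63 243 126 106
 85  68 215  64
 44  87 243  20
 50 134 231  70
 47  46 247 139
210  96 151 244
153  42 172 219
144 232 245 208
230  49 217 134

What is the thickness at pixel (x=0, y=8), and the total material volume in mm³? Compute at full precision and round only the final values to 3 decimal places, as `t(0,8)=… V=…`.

t(0,8)=2.258 V=41.248

span = t_max - t_min = 4.37 - 0.85 = 3.520
L(0,8) = 153, L_eff = 153/255 = 0.600000
t(0,8) = 4.37 - 3.520·0.600000 = 2.258
Σt over all 11·4 pixels = 730433/6375 ≈ 114.5777255
V = pitch²·Σt = 0.6²·730433/6375 = 41.248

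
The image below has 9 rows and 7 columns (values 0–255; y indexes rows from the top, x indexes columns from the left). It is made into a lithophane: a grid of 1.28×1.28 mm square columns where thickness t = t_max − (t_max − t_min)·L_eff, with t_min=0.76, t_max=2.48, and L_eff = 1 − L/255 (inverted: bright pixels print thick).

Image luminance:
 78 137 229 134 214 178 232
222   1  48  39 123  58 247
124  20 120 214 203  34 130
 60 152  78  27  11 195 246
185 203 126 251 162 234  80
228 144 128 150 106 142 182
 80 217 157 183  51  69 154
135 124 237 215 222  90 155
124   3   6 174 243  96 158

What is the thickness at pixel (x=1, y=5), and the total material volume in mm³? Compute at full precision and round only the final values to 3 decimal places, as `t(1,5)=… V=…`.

t(1,5)=1.731 V=175.343

span = t_max - t_min = 2.48 - 0.76 = 1.720
L(1,5) = 144, L_eff = 1 - 144/255 = 0.435294 (inverted)
t(1,5) = 2.48 - 1.720·0.435294 = 1.731
Σt over all 9·7 pixels = 682259/6375 ≈ 107.0210196
V = pitch²·Σt = 1.28²·682259/6375 = 175.343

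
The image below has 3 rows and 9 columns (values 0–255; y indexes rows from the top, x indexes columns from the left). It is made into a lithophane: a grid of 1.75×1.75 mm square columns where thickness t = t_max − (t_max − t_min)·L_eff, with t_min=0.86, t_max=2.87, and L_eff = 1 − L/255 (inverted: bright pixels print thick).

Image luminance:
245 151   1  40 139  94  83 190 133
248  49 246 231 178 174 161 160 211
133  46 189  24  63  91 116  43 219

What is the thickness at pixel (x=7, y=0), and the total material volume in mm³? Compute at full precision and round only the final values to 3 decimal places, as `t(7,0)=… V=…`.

t(7,0)=2.358 V=159.414

span = t_max - t_min = 2.87 - 0.86 = 2.010
L(7,0) = 190, L_eff = 1 - 190/255 = 0.254902 (inverted)
t(7,0) = 2.87 - 2.010·0.254902 = 2.358
Σt over all 3·9 pixels = 110614/2125 ≈ 52.0536471
V = pitch²·Σt = 1.75²·110614/2125 = 159.414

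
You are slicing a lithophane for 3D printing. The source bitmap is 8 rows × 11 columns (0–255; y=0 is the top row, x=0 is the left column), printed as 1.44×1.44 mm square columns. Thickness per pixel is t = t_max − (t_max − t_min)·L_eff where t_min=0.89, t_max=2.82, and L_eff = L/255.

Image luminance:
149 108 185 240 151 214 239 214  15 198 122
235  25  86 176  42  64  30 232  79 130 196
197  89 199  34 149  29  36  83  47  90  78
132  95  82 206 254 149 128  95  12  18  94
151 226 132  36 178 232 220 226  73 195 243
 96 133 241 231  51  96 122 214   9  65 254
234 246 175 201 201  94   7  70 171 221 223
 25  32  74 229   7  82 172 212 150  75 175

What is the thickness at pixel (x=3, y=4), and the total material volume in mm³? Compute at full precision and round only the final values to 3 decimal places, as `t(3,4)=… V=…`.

span = t_max - t_min = 2.82 - 0.89 = 1.930
L(3,4) = 36, L_eff = 36/255 = 0.141176
t(3,4) = 2.82 - 1.930·0.141176 = 2.548
Σt over all 8·11 pixels = 2013181/12750 ≈ 157.8965490
V = pitch²·Σt = 1.44²·2013181/12750 = 327.414

t(3,4)=2.548 V=327.414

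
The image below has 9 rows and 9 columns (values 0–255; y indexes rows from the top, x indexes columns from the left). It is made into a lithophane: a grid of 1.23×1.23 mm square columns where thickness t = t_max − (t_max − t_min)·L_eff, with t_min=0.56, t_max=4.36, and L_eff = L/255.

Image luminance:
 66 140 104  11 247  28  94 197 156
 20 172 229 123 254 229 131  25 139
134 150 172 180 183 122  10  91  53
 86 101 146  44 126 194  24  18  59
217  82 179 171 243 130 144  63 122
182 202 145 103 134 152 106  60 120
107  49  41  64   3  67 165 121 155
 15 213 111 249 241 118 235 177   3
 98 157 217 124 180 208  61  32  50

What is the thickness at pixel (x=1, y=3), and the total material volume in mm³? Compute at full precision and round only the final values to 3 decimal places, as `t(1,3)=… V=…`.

t(1,3)=2.855 V=307.176

span = t_max - t_min = 4.36 - 0.56 = 3.800
L(1,3) = 101, L_eff = 101/255 = 0.396078
t(1,3) = 4.36 - 3.800·0.396078 = 2.855
Σt over all 9·9 pixels = 86291/425 ≈ 203.0376471
V = pitch²·Σt = 1.23²·86291/425 = 307.176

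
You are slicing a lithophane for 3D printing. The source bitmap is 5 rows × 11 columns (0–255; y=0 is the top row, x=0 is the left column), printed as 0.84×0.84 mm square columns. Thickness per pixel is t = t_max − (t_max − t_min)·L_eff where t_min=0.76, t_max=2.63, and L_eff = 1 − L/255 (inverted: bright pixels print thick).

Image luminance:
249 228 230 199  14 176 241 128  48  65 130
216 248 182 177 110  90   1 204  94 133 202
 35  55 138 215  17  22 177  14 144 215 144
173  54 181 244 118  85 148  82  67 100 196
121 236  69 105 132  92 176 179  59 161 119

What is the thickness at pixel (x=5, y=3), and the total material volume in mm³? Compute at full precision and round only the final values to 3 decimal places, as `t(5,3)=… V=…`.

span = t_max - t_min = 2.63 - 0.76 = 1.870
L(5,3) = 85, L_eff = 1 - 85/255 = 0.666667 (inverted)
t(5,3) = 2.63 - 1.870·0.666667 = 1.383
Σt over all 5·11 pixels = 72259/750 ≈ 96.3453333
V = pitch²·Σt = 0.84²·72259/750 = 67.981

t(5,3)=1.383 V=67.981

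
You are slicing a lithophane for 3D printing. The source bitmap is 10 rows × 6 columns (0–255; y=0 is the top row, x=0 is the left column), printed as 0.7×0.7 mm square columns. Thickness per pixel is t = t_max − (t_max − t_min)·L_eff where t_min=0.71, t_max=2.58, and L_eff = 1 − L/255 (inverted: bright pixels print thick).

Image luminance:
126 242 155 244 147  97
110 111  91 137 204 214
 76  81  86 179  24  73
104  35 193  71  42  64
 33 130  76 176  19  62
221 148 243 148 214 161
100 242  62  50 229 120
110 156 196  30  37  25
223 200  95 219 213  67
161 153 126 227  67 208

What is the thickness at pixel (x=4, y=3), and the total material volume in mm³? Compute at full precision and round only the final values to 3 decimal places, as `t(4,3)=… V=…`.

span = t_max - t_min = 2.58 - 0.71 = 1.870
L(4,3) = 42, L_eff = 1 - 42/255 = 0.835294 (inverted)
t(4,3) = 2.58 - 1.870·0.835294 = 1.018
Σt over all 10·6 pixels = 150283/1500 ≈ 100.1886667
V = pitch²·Σt = 0.7²·150283/1500 = 49.092

t(4,3)=1.018 V=49.092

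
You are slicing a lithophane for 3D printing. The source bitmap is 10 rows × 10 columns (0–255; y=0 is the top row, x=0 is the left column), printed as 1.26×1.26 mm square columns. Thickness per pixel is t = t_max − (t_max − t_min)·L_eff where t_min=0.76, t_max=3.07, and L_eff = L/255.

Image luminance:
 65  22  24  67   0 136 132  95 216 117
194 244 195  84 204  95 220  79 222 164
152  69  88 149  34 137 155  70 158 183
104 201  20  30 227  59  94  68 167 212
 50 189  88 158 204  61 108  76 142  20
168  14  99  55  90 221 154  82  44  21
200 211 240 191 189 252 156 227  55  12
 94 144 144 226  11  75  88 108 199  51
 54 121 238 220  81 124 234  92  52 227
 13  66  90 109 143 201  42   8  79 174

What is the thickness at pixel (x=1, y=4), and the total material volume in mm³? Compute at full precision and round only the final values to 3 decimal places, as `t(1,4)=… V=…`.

span = t_max - t_min = 3.07 - 0.76 = 2.310
L(1,4) = 189, L_eff = 189/255 = 0.741176
t(1,4) = 3.07 - 2.310·0.741176 = 1.358
Σt over all 10·10 pixels = 1667251/8500 ≈ 196.1471765
V = pitch²·Σt = 1.26²·1667251/8500 = 311.403

t(1,4)=1.358 V=311.403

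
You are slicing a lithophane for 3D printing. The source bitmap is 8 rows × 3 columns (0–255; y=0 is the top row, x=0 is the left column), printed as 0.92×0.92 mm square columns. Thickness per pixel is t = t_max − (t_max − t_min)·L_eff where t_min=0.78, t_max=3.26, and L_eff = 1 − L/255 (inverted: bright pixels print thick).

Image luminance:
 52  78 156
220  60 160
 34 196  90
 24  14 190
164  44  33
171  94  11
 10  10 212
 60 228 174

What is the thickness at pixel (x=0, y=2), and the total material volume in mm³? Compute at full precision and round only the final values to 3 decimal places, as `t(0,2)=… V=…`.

t(0,2)=1.111 V=36.300

span = t_max - t_min = 3.26 - 0.78 = 2.480
L(0,2) = 34, L_eff = 1 - 34/255 = 0.866667 (inverted)
t(0,2) = 3.26 - 2.480·0.866667 = 1.111
Σt over all 8·3 pixels = 54682/1275 ≈ 42.8878431
V = pitch²·Σt = 0.92²·54682/1275 = 36.300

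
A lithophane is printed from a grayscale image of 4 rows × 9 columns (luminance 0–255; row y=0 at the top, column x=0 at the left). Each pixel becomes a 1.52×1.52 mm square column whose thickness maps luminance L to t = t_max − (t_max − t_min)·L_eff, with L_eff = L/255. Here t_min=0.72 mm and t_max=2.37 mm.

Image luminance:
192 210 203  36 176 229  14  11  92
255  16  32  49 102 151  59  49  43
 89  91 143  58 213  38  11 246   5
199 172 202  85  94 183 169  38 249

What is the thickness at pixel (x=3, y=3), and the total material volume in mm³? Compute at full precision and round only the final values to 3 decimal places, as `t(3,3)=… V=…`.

t(3,3)=1.820 V=134.275

span = t_max - t_min = 2.37 - 0.72 = 1.650
L(3,3) = 85, L_eff = 85/255 = 0.333333
t(3,3) = 2.37 - 1.650·0.333333 = 1.820
Σt over all 4·9 pixels = 988/17 ≈ 58.1176471
V = pitch²·Σt = 1.52²·988/17 = 134.275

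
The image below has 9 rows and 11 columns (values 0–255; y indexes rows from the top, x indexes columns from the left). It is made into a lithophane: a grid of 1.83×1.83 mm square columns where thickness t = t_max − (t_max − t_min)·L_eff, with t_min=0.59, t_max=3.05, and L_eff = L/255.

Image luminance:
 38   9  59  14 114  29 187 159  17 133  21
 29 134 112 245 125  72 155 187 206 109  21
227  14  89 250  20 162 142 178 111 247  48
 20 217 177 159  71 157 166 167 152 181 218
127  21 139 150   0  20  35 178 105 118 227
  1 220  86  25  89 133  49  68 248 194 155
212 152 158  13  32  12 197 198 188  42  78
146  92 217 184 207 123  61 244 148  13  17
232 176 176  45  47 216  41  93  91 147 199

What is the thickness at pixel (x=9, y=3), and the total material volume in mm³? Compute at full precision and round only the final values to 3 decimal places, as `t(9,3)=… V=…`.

t(9,3)=1.304 V=625.681

span = t_max - t_min = 3.05 - 0.59 = 2.460
L(9,3) = 181, L_eff = 181/255 = 0.709804
t(9,3) = 3.05 - 2.460·0.709804 = 1.304
Σt over all 9·11 pixels = 1588069/8500 ≈ 186.8316471
V = pitch²·Σt = 1.83²·1588069/8500 = 625.681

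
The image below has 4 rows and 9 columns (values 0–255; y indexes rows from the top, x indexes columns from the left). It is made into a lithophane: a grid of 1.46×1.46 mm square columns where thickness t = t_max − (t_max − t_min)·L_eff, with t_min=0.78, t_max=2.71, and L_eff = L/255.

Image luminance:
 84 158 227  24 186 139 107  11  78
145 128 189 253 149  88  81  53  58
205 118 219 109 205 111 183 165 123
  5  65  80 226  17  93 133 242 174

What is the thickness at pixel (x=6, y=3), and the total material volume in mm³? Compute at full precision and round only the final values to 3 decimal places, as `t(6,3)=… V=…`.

t(6,3)=1.703 V=133.246

span = t_max - t_min = 2.71 - 0.78 = 1.930
L(6,3) = 133, L_eff = 133/255 = 0.521569
t(6,3) = 2.71 - 1.930·0.521569 = 1.703
Σt over all 4·9 pixels = 1593997/25500 ≈ 62.5096863
V = pitch²·Σt = 1.46²·1593997/25500 = 133.246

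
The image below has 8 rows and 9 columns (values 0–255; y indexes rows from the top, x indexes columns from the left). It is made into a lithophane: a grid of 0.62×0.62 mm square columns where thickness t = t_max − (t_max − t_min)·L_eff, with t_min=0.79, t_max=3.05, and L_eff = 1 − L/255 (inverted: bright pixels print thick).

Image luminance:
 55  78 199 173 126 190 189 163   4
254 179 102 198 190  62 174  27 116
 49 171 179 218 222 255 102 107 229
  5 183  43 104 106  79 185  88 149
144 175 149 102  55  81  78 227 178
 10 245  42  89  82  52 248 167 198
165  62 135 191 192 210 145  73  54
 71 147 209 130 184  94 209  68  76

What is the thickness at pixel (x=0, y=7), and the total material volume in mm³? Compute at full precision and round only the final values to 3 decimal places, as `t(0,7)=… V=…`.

t(0,7)=1.419 V=54.877

span = t_max - t_min = 3.05 - 0.79 = 2.260
L(0,7) = 71, L_eff = 1 - 71/255 = 0.721569 (inverted)
t(0,7) = 3.05 - 2.260·0.721569 = 1.419
Σt over all 8·9 pixels = 142.76
V = pitch²·Σt = 0.62²·142.76 = 54.877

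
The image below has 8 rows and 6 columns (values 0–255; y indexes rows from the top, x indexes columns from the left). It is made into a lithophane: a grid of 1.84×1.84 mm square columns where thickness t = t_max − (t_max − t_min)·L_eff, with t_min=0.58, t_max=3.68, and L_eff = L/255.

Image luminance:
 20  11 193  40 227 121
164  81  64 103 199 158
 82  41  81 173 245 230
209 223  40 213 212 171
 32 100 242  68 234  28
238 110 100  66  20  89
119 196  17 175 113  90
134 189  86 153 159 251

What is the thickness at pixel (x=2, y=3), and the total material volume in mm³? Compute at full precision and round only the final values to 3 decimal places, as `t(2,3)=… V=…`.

t(2,3)=3.194 V=338.324

span = t_max - t_min = 3.68 - 0.58 = 3.100
L(2,3) = 40, L_eff = 40/255 = 0.156863
t(2,3) = 3.68 - 3.100·0.156863 = 3.194
Σt over all 8·6 pixels = 127411/1275 ≈ 99.9301961
V = pitch²·Σt = 1.84²·127411/1275 = 338.324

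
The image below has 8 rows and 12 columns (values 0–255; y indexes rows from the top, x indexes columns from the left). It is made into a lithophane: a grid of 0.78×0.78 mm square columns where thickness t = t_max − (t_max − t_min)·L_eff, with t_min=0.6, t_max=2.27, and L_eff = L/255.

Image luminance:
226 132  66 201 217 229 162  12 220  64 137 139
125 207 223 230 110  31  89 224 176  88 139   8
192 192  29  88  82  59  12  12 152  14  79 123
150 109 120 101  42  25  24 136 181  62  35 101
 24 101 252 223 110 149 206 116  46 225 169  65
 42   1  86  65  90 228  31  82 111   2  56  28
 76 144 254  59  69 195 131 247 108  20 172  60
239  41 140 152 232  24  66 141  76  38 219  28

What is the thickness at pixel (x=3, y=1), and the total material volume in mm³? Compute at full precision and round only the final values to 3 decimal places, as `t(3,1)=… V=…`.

t(3,1)=0.764 V=88.698

span = t_max - t_min = 2.27 - 0.6 = 1.670
L(3,1) = 230, L_eff = 230/255 = 0.901961
t(3,1) = 2.27 - 1.670·0.901961 = 0.764
Σt over all 8·12 pixels = 1858811/12750 ≈ 145.7890980
V = pitch²·Σt = 0.78²·1858811/12750 = 88.698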